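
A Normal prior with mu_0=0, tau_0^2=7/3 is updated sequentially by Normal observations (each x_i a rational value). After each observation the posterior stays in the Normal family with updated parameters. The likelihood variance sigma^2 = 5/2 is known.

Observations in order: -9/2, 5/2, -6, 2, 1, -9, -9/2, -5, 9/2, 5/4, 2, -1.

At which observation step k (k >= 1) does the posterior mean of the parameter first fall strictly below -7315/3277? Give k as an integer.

k = 7

obs 1: x=-9/2 → posterior Normal(-63/29, 35/29)
obs 2: x=5/2 → posterior Normal(-28/43, 35/43)
obs 3: x=-6 → posterior Normal(-112/57, 35/57)
obs 4: x=2 → posterior Normal(-84/71, 35/71)
obs 5: x=1 → posterior Normal(-14/17, 7/17)
obs 6: x=-9 → posterior Normal(-196/99, 35/99)
obs 7: x=-9/2 → posterior Normal(-259/113, 35/113)
obs 8: x=-5 → posterior Normal(-329/127, 35/127)
obs 9: x=9/2 → posterior Normal(-266/141, 35/141)
obs 10: x=5/4 → posterior Normal(-497/310, 7/31)
obs 11: x=2 → posterior Normal(-441/338, 35/169)
obs 12: x=-1 → posterior Normal(-469/366, 35/183)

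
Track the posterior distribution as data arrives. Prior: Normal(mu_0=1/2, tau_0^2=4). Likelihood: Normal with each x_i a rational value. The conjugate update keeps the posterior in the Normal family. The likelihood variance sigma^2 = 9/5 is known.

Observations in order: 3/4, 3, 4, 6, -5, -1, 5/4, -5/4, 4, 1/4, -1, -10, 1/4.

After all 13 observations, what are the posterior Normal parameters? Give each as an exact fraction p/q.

obs 1: x=3/4 → posterior Normal(39/58, 36/29)
obs 2: x=3 → posterior Normal(159/98, 36/49)
obs 3: x=4 → posterior Normal(319/138, 12/23)
obs 4: x=6 → posterior Normal(559/178, 36/89)
obs 5: x=-5 → posterior Normal(359/218, 36/109)
obs 6: x=-1 → posterior Normal(319/258, 12/43)
obs 7: x=5/4 → posterior Normal(369/298, 36/149)
obs 8: x=-5/4 → posterior Normal(319/338, 36/169)
obs 9: x=4 → posterior Normal(479/378, 4/21)
obs 10: x=1/4 → posterior Normal(489/418, 36/209)
obs 11: x=-1 → posterior Normal(449/458, 36/229)
obs 12: x=-10 → posterior Normal(49/498, 12/83)
obs 13: x=1/4 → posterior Normal(59/538, 36/269)

mu_0=59/538, tau_0^2=36/269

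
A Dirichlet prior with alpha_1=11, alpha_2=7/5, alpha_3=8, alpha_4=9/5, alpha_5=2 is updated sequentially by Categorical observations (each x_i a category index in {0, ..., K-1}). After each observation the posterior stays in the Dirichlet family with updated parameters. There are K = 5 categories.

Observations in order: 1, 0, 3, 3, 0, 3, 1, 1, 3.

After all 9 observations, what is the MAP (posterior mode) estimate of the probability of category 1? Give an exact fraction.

17/141

obs 1: x=1 → posterior Dirichlet(11, 12/5, 8, 9/5, 2)
obs 2: x=0 → posterior Dirichlet(12, 12/5, 8, 9/5, 2)
obs 3: x=3 → posterior Dirichlet(12, 12/5, 8, 14/5, 2)
obs 4: x=3 → posterior Dirichlet(12, 12/5, 8, 19/5, 2)
obs 5: x=0 → posterior Dirichlet(13, 12/5, 8, 19/5, 2)
obs 6: x=3 → posterior Dirichlet(13, 12/5, 8, 24/5, 2)
obs 7: x=1 → posterior Dirichlet(13, 17/5, 8, 24/5, 2)
obs 8: x=1 → posterior Dirichlet(13, 22/5, 8, 24/5, 2)
obs 9: x=3 → posterior Dirichlet(13, 22/5, 8, 29/5, 2)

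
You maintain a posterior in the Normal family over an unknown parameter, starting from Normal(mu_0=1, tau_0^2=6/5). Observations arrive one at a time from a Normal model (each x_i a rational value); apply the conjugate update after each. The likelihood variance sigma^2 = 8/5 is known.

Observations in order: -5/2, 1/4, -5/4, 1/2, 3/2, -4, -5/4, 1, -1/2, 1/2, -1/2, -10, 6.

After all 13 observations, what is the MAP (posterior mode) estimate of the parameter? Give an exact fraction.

-107/172

obs 1: x=-5/2 → posterior Normal(-1/2, 24/35)
obs 2: x=1/4 → posterior Normal(-11/40, 12/25)
obs 3: x=-5/4 → posterior Normal(-1/2, 24/65)
obs 4: x=1/2 → posterior Normal(-5/16, 3/10)
obs 5: x=3/2 → posterior Normal(-1/38, 24/95)
obs 6: x=-4 → posterior Normal(-25/44, 12/55)
obs 7: x=-5/4 → posterior Normal(-13/20, 24/125)
obs 8: x=1 → posterior Normal(-53/112, 6/35)
obs 9: x=-1/2 → posterior Normal(-59/124, 24/155)
obs 10: x=1/2 → posterior Normal(-53/136, 12/85)
obs 11: x=-1/2 → posterior Normal(-59/148, 24/185)
obs 12: x=-10 → posterior Normal(-179/160, 3/25)
obs 13: x=6 → posterior Normal(-107/172, 24/215)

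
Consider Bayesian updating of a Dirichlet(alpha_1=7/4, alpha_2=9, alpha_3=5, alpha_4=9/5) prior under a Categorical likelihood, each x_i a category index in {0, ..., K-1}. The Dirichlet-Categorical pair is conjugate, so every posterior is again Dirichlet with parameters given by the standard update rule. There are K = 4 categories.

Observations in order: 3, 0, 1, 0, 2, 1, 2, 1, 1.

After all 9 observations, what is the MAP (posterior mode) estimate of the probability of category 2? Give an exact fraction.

obs 1: x=3 → posterior Dirichlet(7/4, 9, 5, 14/5)
obs 2: x=0 → posterior Dirichlet(11/4, 9, 5, 14/5)
obs 3: x=1 → posterior Dirichlet(11/4, 10, 5, 14/5)
obs 4: x=0 → posterior Dirichlet(15/4, 10, 5, 14/5)
obs 5: x=2 → posterior Dirichlet(15/4, 10, 6, 14/5)
obs 6: x=1 → posterior Dirichlet(15/4, 11, 6, 14/5)
obs 7: x=2 → posterior Dirichlet(15/4, 11, 7, 14/5)
obs 8: x=1 → posterior Dirichlet(15/4, 12, 7, 14/5)
obs 9: x=1 → posterior Dirichlet(15/4, 13, 7, 14/5)

120/451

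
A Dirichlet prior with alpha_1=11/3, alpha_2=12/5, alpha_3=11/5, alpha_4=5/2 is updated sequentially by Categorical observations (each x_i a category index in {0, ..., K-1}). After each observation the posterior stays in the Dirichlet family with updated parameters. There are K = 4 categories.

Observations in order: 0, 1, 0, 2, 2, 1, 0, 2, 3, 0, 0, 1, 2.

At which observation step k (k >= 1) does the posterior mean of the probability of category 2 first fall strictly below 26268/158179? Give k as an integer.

obs 1: x=0 → posterior Dirichlet(14/3, 12/5, 11/5, 5/2)
obs 2: x=1 → posterior Dirichlet(14/3, 17/5, 11/5, 5/2)
obs 3: x=0 → posterior Dirichlet(17/3, 17/5, 11/5, 5/2)
obs 4: x=2 → posterior Dirichlet(17/3, 17/5, 16/5, 5/2)
obs 5: x=2 → posterior Dirichlet(17/3, 17/5, 21/5, 5/2)
obs 6: x=1 → posterior Dirichlet(17/3, 22/5, 21/5, 5/2)
obs 7: x=0 → posterior Dirichlet(20/3, 22/5, 21/5, 5/2)
obs 8: x=2 → posterior Dirichlet(20/3, 22/5, 26/5, 5/2)
obs 9: x=3 → posterior Dirichlet(20/3, 22/5, 26/5, 7/2)
obs 10: x=0 → posterior Dirichlet(23/3, 22/5, 26/5, 7/2)
obs 11: x=0 → posterior Dirichlet(26/3, 22/5, 26/5, 7/2)
obs 12: x=1 → posterior Dirichlet(26/3, 27/5, 26/5, 7/2)
obs 13: x=2 → posterior Dirichlet(26/3, 27/5, 31/5, 7/2)

k = 3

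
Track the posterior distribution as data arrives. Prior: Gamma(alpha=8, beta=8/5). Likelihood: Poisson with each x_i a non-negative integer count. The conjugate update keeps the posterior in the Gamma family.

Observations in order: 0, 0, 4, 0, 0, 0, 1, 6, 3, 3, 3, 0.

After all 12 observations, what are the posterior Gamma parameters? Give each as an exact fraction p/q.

alpha=28, beta=68/5

obs 1: x=0 → posterior Gamma(8, 13/5)
obs 2: x=0 → posterior Gamma(8, 18/5)
obs 3: x=4 → posterior Gamma(12, 23/5)
obs 4: x=0 → posterior Gamma(12, 28/5)
obs 5: x=0 → posterior Gamma(12, 33/5)
obs 6: x=0 → posterior Gamma(12, 38/5)
obs 7: x=1 → posterior Gamma(13, 43/5)
obs 8: x=6 → posterior Gamma(19, 48/5)
obs 9: x=3 → posterior Gamma(22, 53/5)
obs 10: x=3 → posterior Gamma(25, 58/5)
obs 11: x=3 → posterior Gamma(28, 63/5)
obs 12: x=0 → posterior Gamma(28, 68/5)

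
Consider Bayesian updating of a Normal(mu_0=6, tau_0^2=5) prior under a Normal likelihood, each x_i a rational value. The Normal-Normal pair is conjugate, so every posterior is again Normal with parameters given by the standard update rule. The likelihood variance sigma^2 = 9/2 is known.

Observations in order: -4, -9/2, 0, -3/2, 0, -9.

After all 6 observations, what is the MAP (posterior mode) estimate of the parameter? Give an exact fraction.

-136/69

obs 1: x=-4 → posterior Normal(14/19, 45/19)
obs 2: x=-9/2 → posterior Normal(-31/29, 45/29)
obs 3: x=0 → posterior Normal(-31/39, 15/13)
obs 4: x=-3/2 → posterior Normal(-46/49, 45/49)
obs 5: x=0 → posterior Normal(-46/59, 45/59)
obs 6: x=-9 → posterior Normal(-136/69, 15/23)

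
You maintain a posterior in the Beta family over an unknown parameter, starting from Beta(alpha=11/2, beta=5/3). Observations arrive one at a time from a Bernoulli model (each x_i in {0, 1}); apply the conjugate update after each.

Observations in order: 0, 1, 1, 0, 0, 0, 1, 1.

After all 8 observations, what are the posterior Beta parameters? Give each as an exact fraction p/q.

obs 1: x=0 → posterior Beta(11/2, 8/3)
obs 2: x=1 → posterior Beta(13/2, 8/3)
obs 3: x=1 → posterior Beta(15/2, 8/3)
obs 4: x=0 → posterior Beta(15/2, 11/3)
obs 5: x=0 → posterior Beta(15/2, 14/3)
obs 6: x=0 → posterior Beta(15/2, 17/3)
obs 7: x=1 → posterior Beta(17/2, 17/3)
obs 8: x=1 → posterior Beta(19/2, 17/3)

alpha=19/2, beta=17/3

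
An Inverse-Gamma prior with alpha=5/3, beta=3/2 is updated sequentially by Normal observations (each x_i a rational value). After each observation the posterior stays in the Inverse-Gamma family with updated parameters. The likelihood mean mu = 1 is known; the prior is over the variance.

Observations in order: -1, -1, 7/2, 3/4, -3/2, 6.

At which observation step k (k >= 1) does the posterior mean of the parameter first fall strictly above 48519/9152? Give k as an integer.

obs 1: x=-1 → posterior Inverse-Gamma(13/6, 7/2)
obs 2: x=-1 → posterior Inverse-Gamma(8/3, 11/2)
obs 3: x=7/2 → posterior Inverse-Gamma(19/6, 69/8)
obs 4: x=3/4 → posterior Inverse-Gamma(11/3, 277/32)
obs 5: x=-3/2 → posterior Inverse-Gamma(25/6, 377/32)
obs 6: x=6 → posterior Inverse-Gamma(14/3, 777/32)

k = 6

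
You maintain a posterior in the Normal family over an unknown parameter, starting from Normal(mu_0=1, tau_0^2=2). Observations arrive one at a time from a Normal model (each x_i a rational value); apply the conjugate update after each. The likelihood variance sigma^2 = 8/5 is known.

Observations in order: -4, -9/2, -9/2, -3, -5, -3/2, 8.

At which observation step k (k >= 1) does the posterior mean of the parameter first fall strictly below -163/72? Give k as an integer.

k = 2

obs 1: x=-4 → posterior Normal(-16/9, 8/9)
obs 2: x=-9/2 → posterior Normal(-11/4, 4/7)
obs 3: x=-9/2 → posterior Normal(-61/19, 8/19)
obs 4: x=-3 → posterior Normal(-19/6, 1/3)
obs 5: x=-5 → posterior Normal(-101/29, 8/29)
obs 6: x=-3/2 → posterior Normal(-217/68, 4/17)
obs 7: x=8 → posterior Normal(-137/78, 8/39)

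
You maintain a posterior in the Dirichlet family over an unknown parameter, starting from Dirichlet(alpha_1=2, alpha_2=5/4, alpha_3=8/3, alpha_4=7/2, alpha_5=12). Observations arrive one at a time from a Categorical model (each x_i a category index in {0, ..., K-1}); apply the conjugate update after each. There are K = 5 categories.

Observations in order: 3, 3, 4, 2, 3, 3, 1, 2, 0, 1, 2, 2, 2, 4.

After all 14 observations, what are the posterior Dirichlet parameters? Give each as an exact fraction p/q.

alpha_1=3, alpha_2=13/4, alpha_3=23/3, alpha_4=15/2, alpha_5=14

obs 1: x=3 → posterior Dirichlet(2, 5/4, 8/3, 9/2, 12)
obs 2: x=3 → posterior Dirichlet(2, 5/4, 8/3, 11/2, 12)
obs 3: x=4 → posterior Dirichlet(2, 5/4, 8/3, 11/2, 13)
obs 4: x=2 → posterior Dirichlet(2, 5/4, 11/3, 11/2, 13)
obs 5: x=3 → posterior Dirichlet(2, 5/4, 11/3, 13/2, 13)
obs 6: x=3 → posterior Dirichlet(2, 5/4, 11/3, 15/2, 13)
obs 7: x=1 → posterior Dirichlet(2, 9/4, 11/3, 15/2, 13)
obs 8: x=2 → posterior Dirichlet(2, 9/4, 14/3, 15/2, 13)
obs 9: x=0 → posterior Dirichlet(3, 9/4, 14/3, 15/2, 13)
obs 10: x=1 → posterior Dirichlet(3, 13/4, 14/3, 15/2, 13)
obs 11: x=2 → posterior Dirichlet(3, 13/4, 17/3, 15/2, 13)
obs 12: x=2 → posterior Dirichlet(3, 13/4, 20/3, 15/2, 13)
obs 13: x=2 → posterior Dirichlet(3, 13/4, 23/3, 15/2, 13)
obs 14: x=4 → posterior Dirichlet(3, 13/4, 23/3, 15/2, 14)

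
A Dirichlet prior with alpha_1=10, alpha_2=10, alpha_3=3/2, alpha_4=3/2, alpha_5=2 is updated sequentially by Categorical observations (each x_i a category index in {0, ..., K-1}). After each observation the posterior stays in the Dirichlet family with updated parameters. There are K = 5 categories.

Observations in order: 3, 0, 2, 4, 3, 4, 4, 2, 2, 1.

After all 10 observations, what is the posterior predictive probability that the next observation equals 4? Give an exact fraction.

1/7

obs 1: x=3 → posterior Dirichlet(10, 10, 3/2, 5/2, 2)
obs 2: x=0 → posterior Dirichlet(11, 10, 3/2, 5/2, 2)
obs 3: x=2 → posterior Dirichlet(11, 10, 5/2, 5/2, 2)
obs 4: x=4 → posterior Dirichlet(11, 10, 5/2, 5/2, 3)
obs 5: x=3 → posterior Dirichlet(11, 10, 5/2, 7/2, 3)
obs 6: x=4 → posterior Dirichlet(11, 10, 5/2, 7/2, 4)
obs 7: x=4 → posterior Dirichlet(11, 10, 5/2, 7/2, 5)
obs 8: x=2 → posterior Dirichlet(11, 10, 7/2, 7/2, 5)
obs 9: x=2 → posterior Dirichlet(11, 10, 9/2, 7/2, 5)
obs 10: x=1 → posterior Dirichlet(11, 11, 9/2, 7/2, 5)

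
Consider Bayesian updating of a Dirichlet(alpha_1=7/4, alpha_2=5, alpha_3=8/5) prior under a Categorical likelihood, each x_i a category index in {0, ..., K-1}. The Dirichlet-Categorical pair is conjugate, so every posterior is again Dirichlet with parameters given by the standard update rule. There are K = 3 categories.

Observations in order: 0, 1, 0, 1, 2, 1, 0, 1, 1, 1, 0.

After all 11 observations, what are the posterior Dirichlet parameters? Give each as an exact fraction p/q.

alpha_1=23/4, alpha_2=11, alpha_3=13/5

obs 1: x=0 → posterior Dirichlet(11/4, 5, 8/5)
obs 2: x=1 → posterior Dirichlet(11/4, 6, 8/5)
obs 3: x=0 → posterior Dirichlet(15/4, 6, 8/5)
obs 4: x=1 → posterior Dirichlet(15/4, 7, 8/5)
obs 5: x=2 → posterior Dirichlet(15/4, 7, 13/5)
obs 6: x=1 → posterior Dirichlet(15/4, 8, 13/5)
obs 7: x=0 → posterior Dirichlet(19/4, 8, 13/5)
obs 8: x=1 → posterior Dirichlet(19/4, 9, 13/5)
obs 9: x=1 → posterior Dirichlet(19/4, 10, 13/5)
obs 10: x=1 → posterior Dirichlet(19/4, 11, 13/5)
obs 11: x=0 → posterior Dirichlet(23/4, 11, 13/5)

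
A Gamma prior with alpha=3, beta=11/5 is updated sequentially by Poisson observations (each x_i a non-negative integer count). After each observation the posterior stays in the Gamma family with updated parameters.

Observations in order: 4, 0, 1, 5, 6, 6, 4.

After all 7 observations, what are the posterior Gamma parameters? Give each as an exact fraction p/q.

alpha=29, beta=46/5

obs 1: x=4 → posterior Gamma(7, 16/5)
obs 2: x=0 → posterior Gamma(7, 21/5)
obs 3: x=1 → posterior Gamma(8, 26/5)
obs 4: x=5 → posterior Gamma(13, 31/5)
obs 5: x=6 → posterior Gamma(19, 36/5)
obs 6: x=6 → posterior Gamma(25, 41/5)
obs 7: x=4 → posterior Gamma(29, 46/5)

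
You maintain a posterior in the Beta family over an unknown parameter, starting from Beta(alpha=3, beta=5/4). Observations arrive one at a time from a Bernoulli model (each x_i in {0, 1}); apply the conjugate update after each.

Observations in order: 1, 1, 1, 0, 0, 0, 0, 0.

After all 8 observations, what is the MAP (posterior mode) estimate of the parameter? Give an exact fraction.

obs 1: x=1 → posterior Beta(4, 5/4)
obs 2: x=1 → posterior Beta(5, 5/4)
obs 3: x=1 → posterior Beta(6, 5/4)
obs 4: x=0 → posterior Beta(6, 9/4)
obs 5: x=0 → posterior Beta(6, 13/4)
obs 6: x=0 → posterior Beta(6, 17/4)
obs 7: x=0 → posterior Beta(6, 21/4)
obs 8: x=0 → posterior Beta(6, 25/4)

20/41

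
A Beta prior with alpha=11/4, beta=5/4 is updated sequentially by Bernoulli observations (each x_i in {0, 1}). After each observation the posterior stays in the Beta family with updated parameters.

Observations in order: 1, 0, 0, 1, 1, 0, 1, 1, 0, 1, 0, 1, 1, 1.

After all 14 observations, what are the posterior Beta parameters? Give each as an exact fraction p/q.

alpha=47/4, beta=25/4

obs 1: x=1 → posterior Beta(15/4, 5/4)
obs 2: x=0 → posterior Beta(15/4, 9/4)
obs 3: x=0 → posterior Beta(15/4, 13/4)
obs 4: x=1 → posterior Beta(19/4, 13/4)
obs 5: x=1 → posterior Beta(23/4, 13/4)
obs 6: x=0 → posterior Beta(23/4, 17/4)
obs 7: x=1 → posterior Beta(27/4, 17/4)
obs 8: x=1 → posterior Beta(31/4, 17/4)
obs 9: x=0 → posterior Beta(31/4, 21/4)
obs 10: x=1 → posterior Beta(35/4, 21/4)
obs 11: x=0 → posterior Beta(35/4, 25/4)
obs 12: x=1 → posterior Beta(39/4, 25/4)
obs 13: x=1 → posterior Beta(43/4, 25/4)
obs 14: x=1 → posterior Beta(47/4, 25/4)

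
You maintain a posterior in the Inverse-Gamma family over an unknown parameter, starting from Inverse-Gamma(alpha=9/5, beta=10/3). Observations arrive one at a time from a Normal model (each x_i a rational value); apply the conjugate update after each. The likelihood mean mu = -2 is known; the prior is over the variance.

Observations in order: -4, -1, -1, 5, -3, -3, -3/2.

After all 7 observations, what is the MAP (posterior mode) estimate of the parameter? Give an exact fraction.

3835/756

obs 1: x=-4 → posterior Inverse-Gamma(23/10, 16/3)
obs 2: x=-1 → posterior Inverse-Gamma(14/5, 35/6)
obs 3: x=-1 → posterior Inverse-Gamma(33/10, 19/3)
obs 4: x=5 → posterior Inverse-Gamma(19/5, 185/6)
obs 5: x=-3 → posterior Inverse-Gamma(43/10, 94/3)
obs 6: x=-3 → posterior Inverse-Gamma(24/5, 191/6)
obs 7: x=-3/2 → posterior Inverse-Gamma(53/10, 767/24)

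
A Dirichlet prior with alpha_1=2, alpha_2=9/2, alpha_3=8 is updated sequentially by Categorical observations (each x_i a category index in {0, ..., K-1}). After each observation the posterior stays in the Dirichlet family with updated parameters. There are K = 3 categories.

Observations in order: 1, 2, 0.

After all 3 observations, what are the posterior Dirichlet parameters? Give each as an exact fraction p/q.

alpha_1=3, alpha_2=11/2, alpha_3=9

obs 1: x=1 → posterior Dirichlet(2, 11/2, 8)
obs 2: x=2 → posterior Dirichlet(2, 11/2, 9)
obs 3: x=0 → posterior Dirichlet(3, 11/2, 9)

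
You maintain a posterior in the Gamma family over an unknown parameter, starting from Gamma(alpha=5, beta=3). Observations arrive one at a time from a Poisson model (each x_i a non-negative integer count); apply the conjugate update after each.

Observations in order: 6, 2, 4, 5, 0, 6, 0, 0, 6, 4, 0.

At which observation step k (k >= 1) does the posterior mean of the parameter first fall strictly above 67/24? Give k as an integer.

k = 3

obs 1: x=6 → posterior Gamma(11, 4)
obs 2: x=2 → posterior Gamma(13, 5)
obs 3: x=4 → posterior Gamma(17, 6)
obs 4: x=5 → posterior Gamma(22, 7)
obs 5: x=0 → posterior Gamma(22, 8)
obs 6: x=6 → posterior Gamma(28, 9)
obs 7: x=0 → posterior Gamma(28, 10)
obs 8: x=0 → posterior Gamma(28, 11)
obs 9: x=6 → posterior Gamma(34, 12)
obs 10: x=4 → posterior Gamma(38, 13)
obs 11: x=0 → posterior Gamma(38, 14)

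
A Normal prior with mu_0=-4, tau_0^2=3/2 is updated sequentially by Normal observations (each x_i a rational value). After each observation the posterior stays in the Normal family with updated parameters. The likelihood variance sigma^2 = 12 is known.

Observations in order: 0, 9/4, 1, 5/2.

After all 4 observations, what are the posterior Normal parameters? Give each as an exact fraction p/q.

mu_0=-35/16, tau_0^2=1

obs 1: x=0 → posterior Normal(-32/9, 4/3)
obs 2: x=9/4 → posterior Normal(-119/40, 6/5)
obs 3: x=1 → posterior Normal(-115/44, 12/11)
obs 4: x=5/2 → posterior Normal(-35/16, 1)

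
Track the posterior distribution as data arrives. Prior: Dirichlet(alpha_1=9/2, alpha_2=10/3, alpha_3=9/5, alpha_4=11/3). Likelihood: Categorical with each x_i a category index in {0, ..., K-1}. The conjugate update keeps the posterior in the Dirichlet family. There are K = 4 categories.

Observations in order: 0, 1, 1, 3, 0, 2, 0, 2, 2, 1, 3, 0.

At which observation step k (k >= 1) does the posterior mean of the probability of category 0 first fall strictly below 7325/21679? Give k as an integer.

obs 1: x=0 → posterior Dirichlet(11/2, 10/3, 9/5, 11/3)
obs 2: x=1 → posterior Dirichlet(11/2, 13/3, 9/5, 11/3)
obs 3: x=1 → posterior Dirichlet(11/2, 16/3, 9/5, 11/3)
obs 4: x=3 → posterior Dirichlet(11/2, 16/3, 9/5, 14/3)
obs 5: x=0 → posterior Dirichlet(13/2, 16/3, 9/5, 14/3)
obs 6: x=2 → posterior Dirichlet(13/2, 16/3, 14/5, 14/3)
obs 7: x=0 → posterior Dirichlet(15/2, 16/3, 14/5, 14/3)
obs 8: x=2 → posterior Dirichlet(15/2, 16/3, 19/5, 14/3)
obs 9: x=2 → posterior Dirichlet(15/2, 16/3, 24/5, 14/3)
obs 10: x=1 → posterior Dirichlet(15/2, 19/3, 24/5, 14/3)
obs 11: x=3 → posterior Dirichlet(15/2, 19/3, 24/5, 17/3)
obs 12: x=0 → posterior Dirichlet(17/2, 19/3, 24/5, 17/3)

k = 3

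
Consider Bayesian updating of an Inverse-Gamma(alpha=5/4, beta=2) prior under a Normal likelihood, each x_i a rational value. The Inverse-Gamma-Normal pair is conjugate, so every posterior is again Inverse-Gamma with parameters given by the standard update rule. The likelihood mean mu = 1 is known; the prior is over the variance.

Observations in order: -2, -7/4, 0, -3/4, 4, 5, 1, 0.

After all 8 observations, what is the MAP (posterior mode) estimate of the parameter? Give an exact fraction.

81/20

obs 1: x=-2 → posterior Inverse-Gamma(7/4, 13/2)
obs 2: x=-7/4 → posterior Inverse-Gamma(9/4, 329/32)
obs 3: x=0 → posterior Inverse-Gamma(11/4, 345/32)
obs 4: x=-3/4 → posterior Inverse-Gamma(13/4, 197/16)
obs 5: x=4 → posterior Inverse-Gamma(15/4, 269/16)
obs 6: x=5 → posterior Inverse-Gamma(17/4, 397/16)
obs 7: x=1 → posterior Inverse-Gamma(19/4, 397/16)
obs 8: x=0 → posterior Inverse-Gamma(21/4, 405/16)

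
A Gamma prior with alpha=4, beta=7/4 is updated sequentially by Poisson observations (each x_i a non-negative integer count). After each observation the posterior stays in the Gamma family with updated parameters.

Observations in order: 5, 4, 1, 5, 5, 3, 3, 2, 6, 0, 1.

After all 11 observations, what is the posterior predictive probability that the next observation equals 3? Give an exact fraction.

obs 1: x=5 → posterior Gamma(9, 11/4)
obs 2: x=4 → posterior Gamma(13, 15/4)
obs 3: x=1 → posterior Gamma(14, 19/4)
obs 4: x=5 → posterior Gamma(19, 23/4)
obs 5: x=5 → posterior Gamma(24, 27/4)
obs 6: x=3 → posterior Gamma(27, 31/4)
obs 7: x=3 → posterior Gamma(30, 35/4)
obs 8: x=2 → posterior Gamma(32, 39/4)
obs 9: x=6 → posterior Gamma(38, 43/4)
obs 10: x=0 → posterior Gamma(38, 47/4)
obs 11: x=1 → posterior Gamma(39, 51/4)

537284166308666004854804939796437017389593062075917543257014260620130048/2490364715299297208054036709755804338950225474036415107548236846923828125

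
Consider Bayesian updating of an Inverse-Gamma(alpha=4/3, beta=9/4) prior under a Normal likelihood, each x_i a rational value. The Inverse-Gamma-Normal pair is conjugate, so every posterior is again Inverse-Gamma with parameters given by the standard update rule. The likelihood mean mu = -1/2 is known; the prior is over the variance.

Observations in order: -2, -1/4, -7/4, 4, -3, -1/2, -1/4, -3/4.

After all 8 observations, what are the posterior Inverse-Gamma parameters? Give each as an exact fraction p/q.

obs 1: x=-2 → posterior Inverse-Gamma(11/6, 27/8)
obs 2: x=-1/4 → posterior Inverse-Gamma(7/3, 109/32)
obs 3: x=-7/4 → posterior Inverse-Gamma(17/6, 67/16)
obs 4: x=4 → posterior Inverse-Gamma(10/3, 229/16)
obs 5: x=-3 → posterior Inverse-Gamma(23/6, 279/16)
obs 6: x=-1/2 → posterior Inverse-Gamma(13/3, 279/16)
obs 7: x=-1/4 → posterior Inverse-Gamma(29/6, 559/32)
obs 8: x=-3/4 → posterior Inverse-Gamma(16/3, 35/2)

alpha=16/3, beta=35/2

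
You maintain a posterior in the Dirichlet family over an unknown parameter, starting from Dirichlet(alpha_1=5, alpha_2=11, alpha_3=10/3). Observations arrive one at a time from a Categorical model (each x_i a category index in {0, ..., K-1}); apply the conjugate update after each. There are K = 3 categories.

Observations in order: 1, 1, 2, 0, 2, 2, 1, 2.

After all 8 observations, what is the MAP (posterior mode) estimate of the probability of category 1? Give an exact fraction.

obs 1: x=1 → posterior Dirichlet(5, 12, 10/3)
obs 2: x=1 → posterior Dirichlet(5, 13, 10/3)
obs 3: x=2 → posterior Dirichlet(5, 13, 13/3)
obs 4: x=0 → posterior Dirichlet(6, 13, 13/3)
obs 5: x=2 → posterior Dirichlet(6, 13, 16/3)
obs 6: x=2 → posterior Dirichlet(6, 13, 19/3)
obs 7: x=1 → posterior Dirichlet(6, 14, 19/3)
obs 8: x=2 → posterior Dirichlet(6, 14, 22/3)

39/73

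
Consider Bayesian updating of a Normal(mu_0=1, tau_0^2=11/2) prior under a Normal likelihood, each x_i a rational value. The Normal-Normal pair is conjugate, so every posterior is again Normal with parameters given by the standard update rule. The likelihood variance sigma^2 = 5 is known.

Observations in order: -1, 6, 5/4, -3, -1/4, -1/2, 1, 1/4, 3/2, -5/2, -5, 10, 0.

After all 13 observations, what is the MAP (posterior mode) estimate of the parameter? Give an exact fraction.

obs 1: x=-1 → posterior Normal(-1/21, 55/21)
obs 2: x=6 → posterior Normal(65/32, 55/32)
obs 3: x=5/4 → posterior Normal(315/172, 55/43)
obs 4: x=-3 → posterior Normal(61/72, 55/54)
obs 5: x=-1/4 → posterior Normal(43/65, 11/13)
obs 6: x=-1/2 → posterior Normal(75/152, 55/76)
obs 7: x=1 → posterior Normal(97/174, 55/87)
obs 8: x=1/4 → posterior Normal(205/392, 55/98)
obs 9: x=3/2 → posterior Normal(271/436, 55/109)
obs 10: x=-5/2 → posterior Normal(161/480, 11/24)
obs 11: x=-5 → posterior Normal(-59/524, 55/131)
obs 12: x=10 → posterior Normal(381/568, 55/142)
obs 13: x=0 → posterior Normal(127/204, 55/153)

127/204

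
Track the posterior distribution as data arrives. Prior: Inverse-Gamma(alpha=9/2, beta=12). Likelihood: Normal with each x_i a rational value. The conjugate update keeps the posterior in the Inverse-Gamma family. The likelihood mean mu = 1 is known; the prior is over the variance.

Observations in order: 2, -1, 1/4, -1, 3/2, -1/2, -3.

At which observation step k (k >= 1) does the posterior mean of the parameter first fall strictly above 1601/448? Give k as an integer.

k = 7

obs 1: x=2 → posterior Inverse-Gamma(5, 25/2)
obs 2: x=-1 → posterior Inverse-Gamma(11/2, 29/2)
obs 3: x=1/4 → posterior Inverse-Gamma(6, 473/32)
obs 4: x=-1 → posterior Inverse-Gamma(13/2, 537/32)
obs 5: x=3/2 → posterior Inverse-Gamma(7, 541/32)
obs 6: x=-1/2 → posterior Inverse-Gamma(15/2, 577/32)
obs 7: x=-3 → posterior Inverse-Gamma(8, 833/32)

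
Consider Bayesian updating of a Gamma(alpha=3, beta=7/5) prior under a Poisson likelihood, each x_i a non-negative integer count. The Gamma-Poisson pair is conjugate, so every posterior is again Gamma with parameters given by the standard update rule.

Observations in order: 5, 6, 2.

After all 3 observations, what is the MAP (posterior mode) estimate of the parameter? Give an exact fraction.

75/22

obs 1: x=5 → posterior Gamma(8, 12/5)
obs 2: x=6 → posterior Gamma(14, 17/5)
obs 3: x=2 → posterior Gamma(16, 22/5)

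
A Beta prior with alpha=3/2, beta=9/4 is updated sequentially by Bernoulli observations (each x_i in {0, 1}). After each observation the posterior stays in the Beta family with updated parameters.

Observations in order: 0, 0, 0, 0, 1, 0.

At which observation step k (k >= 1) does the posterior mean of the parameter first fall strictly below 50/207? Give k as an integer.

obs 1: x=0 → posterior Beta(3/2, 13/4)
obs 2: x=0 → posterior Beta(3/2, 17/4)
obs 3: x=0 → posterior Beta(3/2, 21/4)
obs 4: x=0 → posterior Beta(3/2, 25/4)
obs 5: x=1 → posterior Beta(5/2, 25/4)
obs 6: x=0 → posterior Beta(5/2, 29/4)

k = 3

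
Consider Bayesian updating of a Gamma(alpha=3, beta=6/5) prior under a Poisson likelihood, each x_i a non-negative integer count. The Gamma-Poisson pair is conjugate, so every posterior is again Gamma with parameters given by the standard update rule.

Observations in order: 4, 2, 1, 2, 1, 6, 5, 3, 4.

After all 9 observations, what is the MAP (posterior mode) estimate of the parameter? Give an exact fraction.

obs 1: x=4 → posterior Gamma(7, 11/5)
obs 2: x=2 → posterior Gamma(9, 16/5)
obs 3: x=1 → posterior Gamma(10, 21/5)
obs 4: x=2 → posterior Gamma(12, 26/5)
obs 5: x=1 → posterior Gamma(13, 31/5)
obs 6: x=6 → posterior Gamma(19, 36/5)
obs 7: x=5 → posterior Gamma(24, 41/5)
obs 8: x=3 → posterior Gamma(27, 46/5)
obs 9: x=4 → posterior Gamma(31, 51/5)

50/17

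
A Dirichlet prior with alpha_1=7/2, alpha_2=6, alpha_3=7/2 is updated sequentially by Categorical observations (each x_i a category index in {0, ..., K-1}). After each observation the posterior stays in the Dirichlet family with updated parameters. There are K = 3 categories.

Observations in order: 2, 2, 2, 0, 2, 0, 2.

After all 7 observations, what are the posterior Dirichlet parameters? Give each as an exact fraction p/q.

obs 1: x=2 → posterior Dirichlet(7/2, 6, 9/2)
obs 2: x=2 → posterior Dirichlet(7/2, 6, 11/2)
obs 3: x=2 → posterior Dirichlet(7/2, 6, 13/2)
obs 4: x=0 → posterior Dirichlet(9/2, 6, 13/2)
obs 5: x=2 → posterior Dirichlet(9/2, 6, 15/2)
obs 6: x=0 → posterior Dirichlet(11/2, 6, 15/2)
obs 7: x=2 → posterior Dirichlet(11/2, 6, 17/2)

alpha_1=11/2, alpha_2=6, alpha_3=17/2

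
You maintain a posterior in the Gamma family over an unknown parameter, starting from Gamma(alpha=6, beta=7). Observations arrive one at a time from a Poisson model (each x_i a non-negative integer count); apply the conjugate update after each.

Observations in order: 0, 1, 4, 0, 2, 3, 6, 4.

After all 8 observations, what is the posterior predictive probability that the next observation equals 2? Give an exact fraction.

1329474010681329667568206787109375/5192296858534827628530496329220096

obs 1: x=0 → posterior Gamma(6, 8)
obs 2: x=1 → posterior Gamma(7, 9)
obs 3: x=4 → posterior Gamma(11, 10)
obs 4: x=0 → posterior Gamma(11, 11)
obs 5: x=2 → posterior Gamma(13, 12)
obs 6: x=3 → posterior Gamma(16, 13)
obs 7: x=6 → posterior Gamma(22, 14)
obs 8: x=4 → posterior Gamma(26, 15)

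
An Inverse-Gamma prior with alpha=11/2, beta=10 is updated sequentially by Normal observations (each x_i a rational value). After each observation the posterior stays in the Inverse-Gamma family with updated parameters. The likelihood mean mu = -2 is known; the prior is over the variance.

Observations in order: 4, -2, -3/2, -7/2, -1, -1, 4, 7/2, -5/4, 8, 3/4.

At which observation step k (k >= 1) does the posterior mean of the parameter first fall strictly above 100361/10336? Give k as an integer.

k = 10

obs 1: x=4 → posterior Inverse-Gamma(6, 28)
obs 2: x=-2 → posterior Inverse-Gamma(13/2, 28)
obs 3: x=-3/2 → posterior Inverse-Gamma(7, 225/8)
obs 4: x=-7/2 → posterior Inverse-Gamma(15/2, 117/4)
obs 5: x=-1 → posterior Inverse-Gamma(8, 119/4)
obs 6: x=-1 → posterior Inverse-Gamma(17/2, 121/4)
obs 7: x=4 → posterior Inverse-Gamma(9, 193/4)
obs 8: x=7/2 → posterior Inverse-Gamma(19/2, 507/8)
obs 9: x=-5/4 → posterior Inverse-Gamma(10, 2037/32)
obs 10: x=8 → posterior Inverse-Gamma(21/2, 3637/32)
obs 11: x=3/4 → posterior Inverse-Gamma(11, 1879/16)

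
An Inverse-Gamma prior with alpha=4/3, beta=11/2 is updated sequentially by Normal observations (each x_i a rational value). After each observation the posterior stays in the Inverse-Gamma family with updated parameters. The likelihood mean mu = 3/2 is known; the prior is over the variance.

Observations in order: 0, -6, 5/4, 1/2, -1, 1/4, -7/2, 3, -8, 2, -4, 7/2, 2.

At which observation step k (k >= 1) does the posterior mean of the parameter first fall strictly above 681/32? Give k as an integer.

k = 2

obs 1: x=0 → posterior Inverse-Gamma(11/6, 53/8)
obs 2: x=-6 → posterior Inverse-Gamma(7/3, 139/4)
obs 3: x=5/4 → posterior Inverse-Gamma(17/6, 1113/32)
obs 4: x=1/2 → posterior Inverse-Gamma(10/3, 1129/32)
obs 5: x=-1 → posterior Inverse-Gamma(23/6, 1229/32)
obs 6: x=1/4 → posterior Inverse-Gamma(13/3, 627/16)
obs 7: x=-7/2 → posterior Inverse-Gamma(29/6, 827/16)
obs 8: x=3 → posterior Inverse-Gamma(16/3, 845/16)
obs 9: x=-8 → posterior Inverse-Gamma(35/6, 1567/16)
obs 10: x=2 → posterior Inverse-Gamma(19/3, 1569/16)
obs 11: x=-4 → posterior Inverse-Gamma(41/6, 1811/16)
obs 12: x=7/2 → posterior Inverse-Gamma(22/3, 1843/16)
obs 13: x=2 → posterior Inverse-Gamma(47/6, 1845/16)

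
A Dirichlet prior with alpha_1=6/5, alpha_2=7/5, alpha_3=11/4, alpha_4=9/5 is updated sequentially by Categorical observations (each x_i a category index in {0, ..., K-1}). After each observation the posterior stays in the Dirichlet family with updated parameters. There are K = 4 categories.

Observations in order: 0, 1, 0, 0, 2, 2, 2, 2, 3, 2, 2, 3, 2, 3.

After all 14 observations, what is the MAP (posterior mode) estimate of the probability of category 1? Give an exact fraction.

4/49

obs 1: x=0 → posterior Dirichlet(11/5, 7/5, 11/4, 9/5)
obs 2: x=1 → posterior Dirichlet(11/5, 12/5, 11/4, 9/5)
obs 3: x=0 → posterior Dirichlet(16/5, 12/5, 11/4, 9/5)
obs 4: x=0 → posterior Dirichlet(21/5, 12/5, 11/4, 9/5)
obs 5: x=2 → posterior Dirichlet(21/5, 12/5, 15/4, 9/5)
obs 6: x=2 → posterior Dirichlet(21/5, 12/5, 19/4, 9/5)
obs 7: x=2 → posterior Dirichlet(21/5, 12/5, 23/4, 9/5)
obs 8: x=2 → posterior Dirichlet(21/5, 12/5, 27/4, 9/5)
obs 9: x=3 → posterior Dirichlet(21/5, 12/5, 27/4, 14/5)
obs 10: x=2 → posterior Dirichlet(21/5, 12/5, 31/4, 14/5)
obs 11: x=2 → posterior Dirichlet(21/5, 12/5, 35/4, 14/5)
obs 12: x=3 → posterior Dirichlet(21/5, 12/5, 35/4, 19/5)
obs 13: x=2 → posterior Dirichlet(21/5, 12/5, 39/4, 19/5)
obs 14: x=3 → posterior Dirichlet(21/5, 12/5, 39/4, 24/5)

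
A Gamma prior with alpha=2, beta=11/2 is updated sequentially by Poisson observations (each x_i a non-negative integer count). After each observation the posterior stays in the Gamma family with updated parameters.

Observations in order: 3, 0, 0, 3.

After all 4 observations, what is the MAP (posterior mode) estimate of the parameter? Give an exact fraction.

14/19

obs 1: x=3 → posterior Gamma(5, 13/2)
obs 2: x=0 → posterior Gamma(5, 15/2)
obs 3: x=0 → posterior Gamma(5, 17/2)
obs 4: x=3 → posterior Gamma(8, 19/2)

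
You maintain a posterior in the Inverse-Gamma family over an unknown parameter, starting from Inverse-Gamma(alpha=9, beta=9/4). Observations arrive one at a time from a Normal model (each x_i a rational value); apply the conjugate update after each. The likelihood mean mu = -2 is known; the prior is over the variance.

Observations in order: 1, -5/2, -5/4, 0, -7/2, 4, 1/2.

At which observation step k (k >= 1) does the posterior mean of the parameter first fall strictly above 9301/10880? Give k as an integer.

k = 4

obs 1: x=1 → posterior Inverse-Gamma(19/2, 27/4)
obs 2: x=-5/2 → posterior Inverse-Gamma(10, 55/8)
obs 3: x=-5/4 → posterior Inverse-Gamma(21/2, 229/32)
obs 4: x=0 → posterior Inverse-Gamma(11, 293/32)
obs 5: x=-7/2 → posterior Inverse-Gamma(23/2, 329/32)
obs 6: x=4 → posterior Inverse-Gamma(12, 905/32)
obs 7: x=1/2 → posterior Inverse-Gamma(25/2, 1005/32)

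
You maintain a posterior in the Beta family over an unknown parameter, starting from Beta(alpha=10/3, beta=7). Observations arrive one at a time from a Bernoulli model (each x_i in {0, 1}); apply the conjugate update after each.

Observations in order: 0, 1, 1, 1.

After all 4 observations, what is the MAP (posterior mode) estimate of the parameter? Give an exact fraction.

16/37

obs 1: x=0 → posterior Beta(10/3, 8)
obs 2: x=1 → posterior Beta(13/3, 8)
obs 3: x=1 → posterior Beta(16/3, 8)
obs 4: x=1 → posterior Beta(19/3, 8)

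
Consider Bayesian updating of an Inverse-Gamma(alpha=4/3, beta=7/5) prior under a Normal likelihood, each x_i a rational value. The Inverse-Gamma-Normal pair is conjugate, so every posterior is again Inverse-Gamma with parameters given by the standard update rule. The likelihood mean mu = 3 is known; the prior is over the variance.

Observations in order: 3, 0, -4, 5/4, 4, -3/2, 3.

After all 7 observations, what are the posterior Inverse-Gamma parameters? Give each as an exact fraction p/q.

alpha=29/6, beta=6809/160

obs 1: x=3 → posterior Inverse-Gamma(11/6, 7/5)
obs 2: x=0 → posterior Inverse-Gamma(7/3, 59/10)
obs 3: x=-4 → posterior Inverse-Gamma(17/6, 152/5)
obs 4: x=5/4 → posterior Inverse-Gamma(10/3, 5109/160)
obs 5: x=4 → posterior Inverse-Gamma(23/6, 5189/160)
obs 6: x=-3/2 → posterior Inverse-Gamma(13/3, 6809/160)
obs 7: x=3 → posterior Inverse-Gamma(29/6, 6809/160)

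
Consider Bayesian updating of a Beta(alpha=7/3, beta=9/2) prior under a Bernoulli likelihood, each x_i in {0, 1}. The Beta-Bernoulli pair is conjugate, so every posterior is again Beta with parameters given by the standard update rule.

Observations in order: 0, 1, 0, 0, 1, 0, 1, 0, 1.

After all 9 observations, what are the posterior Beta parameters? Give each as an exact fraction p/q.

obs 1: x=0 → posterior Beta(7/3, 11/2)
obs 2: x=1 → posterior Beta(10/3, 11/2)
obs 3: x=0 → posterior Beta(10/3, 13/2)
obs 4: x=0 → posterior Beta(10/3, 15/2)
obs 5: x=1 → posterior Beta(13/3, 15/2)
obs 6: x=0 → posterior Beta(13/3, 17/2)
obs 7: x=1 → posterior Beta(16/3, 17/2)
obs 8: x=0 → posterior Beta(16/3, 19/2)
obs 9: x=1 → posterior Beta(19/3, 19/2)

alpha=19/3, beta=19/2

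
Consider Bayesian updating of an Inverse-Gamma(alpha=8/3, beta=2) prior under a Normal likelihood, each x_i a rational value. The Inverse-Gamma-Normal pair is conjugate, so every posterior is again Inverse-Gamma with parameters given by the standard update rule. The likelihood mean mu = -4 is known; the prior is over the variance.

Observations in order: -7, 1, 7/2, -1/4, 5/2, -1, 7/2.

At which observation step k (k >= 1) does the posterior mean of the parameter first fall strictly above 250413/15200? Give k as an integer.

obs 1: x=-7 → posterior Inverse-Gamma(19/6, 13/2)
obs 2: x=1 → posterior Inverse-Gamma(11/3, 19)
obs 3: x=7/2 → posterior Inverse-Gamma(25/6, 377/8)
obs 4: x=-1/4 → posterior Inverse-Gamma(14/3, 1733/32)
obs 5: x=5/2 → posterior Inverse-Gamma(31/6, 2409/32)
obs 6: x=-1 → posterior Inverse-Gamma(17/3, 2553/32)
obs 7: x=7/2 → posterior Inverse-Gamma(37/6, 3453/32)

k = 5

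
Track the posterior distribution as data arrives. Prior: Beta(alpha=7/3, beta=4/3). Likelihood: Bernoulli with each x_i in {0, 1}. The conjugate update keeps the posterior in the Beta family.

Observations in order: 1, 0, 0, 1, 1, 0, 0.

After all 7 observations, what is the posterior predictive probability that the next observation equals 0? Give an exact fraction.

obs 1: x=1 → posterior Beta(10/3, 4/3)
obs 2: x=0 → posterior Beta(10/3, 7/3)
obs 3: x=0 → posterior Beta(10/3, 10/3)
obs 4: x=1 → posterior Beta(13/3, 10/3)
obs 5: x=1 → posterior Beta(16/3, 10/3)
obs 6: x=0 → posterior Beta(16/3, 13/3)
obs 7: x=0 → posterior Beta(16/3, 16/3)

1/2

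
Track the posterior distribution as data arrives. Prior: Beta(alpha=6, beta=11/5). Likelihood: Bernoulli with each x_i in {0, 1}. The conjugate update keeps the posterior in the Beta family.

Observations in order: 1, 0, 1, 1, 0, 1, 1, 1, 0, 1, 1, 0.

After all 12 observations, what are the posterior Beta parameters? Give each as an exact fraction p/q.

obs 1: x=1 → posterior Beta(7, 11/5)
obs 2: x=0 → posterior Beta(7, 16/5)
obs 3: x=1 → posterior Beta(8, 16/5)
obs 4: x=1 → posterior Beta(9, 16/5)
obs 5: x=0 → posterior Beta(9, 21/5)
obs 6: x=1 → posterior Beta(10, 21/5)
obs 7: x=1 → posterior Beta(11, 21/5)
obs 8: x=1 → posterior Beta(12, 21/5)
obs 9: x=0 → posterior Beta(12, 26/5)
obs 10: x=1 → posterior Beta(13, 26/5)
obs 11: x=1 → posterior Beta(14, 26/5)
obs 12: x=0 → posterior Beta(14, 31/5)

alpha=14, beta=31/5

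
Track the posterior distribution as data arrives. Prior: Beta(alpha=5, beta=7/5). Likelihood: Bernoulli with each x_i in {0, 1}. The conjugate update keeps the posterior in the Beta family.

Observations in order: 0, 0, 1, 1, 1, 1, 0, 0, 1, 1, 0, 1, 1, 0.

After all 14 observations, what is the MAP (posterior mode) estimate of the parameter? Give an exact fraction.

15/23

obs 1: x=0 → posterior Beta(5, 12/5)
obs 2: x=0 → posterior Beta(5, 17/5)
obs 3: x=1 → posterior Beta(6, 17/5)
obs 4: x=1 → posterior Beta(7, 17/5)
obs 5: x=1 → posterior Beta(8, 17/5)
obs 6: x=1 → posterior Beta(9, 17/5)
obs 7: x=0 → posterior Beta(9, 22/5)
obs 8: x=0 → posterior Beta(9, 27/5)
obs 9: x=1 → posterior Beta(10, 27/5)
obs 10: x=1 → posterior Beta(11, 27/5)
obs 11: x=0 → posterior Beta(11, 32/5)
obs 12: x=1 → posterior Beta(12, 32/5)
obs 13: x=1 → posterior Beta(13, 32/5)
obs 14: x=0 → posterior Beta(13, 37/5)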